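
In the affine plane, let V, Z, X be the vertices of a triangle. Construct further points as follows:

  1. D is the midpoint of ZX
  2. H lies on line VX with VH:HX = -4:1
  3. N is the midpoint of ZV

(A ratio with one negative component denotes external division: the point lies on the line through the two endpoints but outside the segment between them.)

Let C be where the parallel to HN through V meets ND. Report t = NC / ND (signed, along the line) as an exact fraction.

t = -8/3

Assign V = (0, 0), Z = (1, 0), X = (0, 1) — the answer is frame-independent, so this choice is without loss of generality.
1. D is the midpoint of ZX ⇒ D = (1/2, 1/2)
2. H lies on line VX with VH:HX = -4:1 ⇒ H = (0, 4/3)
3. N is the midpoint of ZV ⇒ N = (1/2, 0)
through V parallel to HN: direction (1/2, -4/3); meets ND at C = (1/2, -4/3)
C = N + t·(D−N) with t = -8/3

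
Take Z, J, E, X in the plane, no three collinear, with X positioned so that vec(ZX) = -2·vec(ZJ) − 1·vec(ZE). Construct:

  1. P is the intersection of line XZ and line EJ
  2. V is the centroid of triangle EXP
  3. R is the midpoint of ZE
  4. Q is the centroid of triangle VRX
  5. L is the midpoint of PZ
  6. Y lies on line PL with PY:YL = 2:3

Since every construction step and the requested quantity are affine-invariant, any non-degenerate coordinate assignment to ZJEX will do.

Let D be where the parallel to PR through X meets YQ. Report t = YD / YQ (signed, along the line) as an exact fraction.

Choose coordinates Z = (0, 0), J = (1, 0), E = (0, 1), X = (-2, -1).
1. P is the intersection of line XZ and line EJ ⇒ P = (2/3, 1/3)
2. V is the centroid of triangle EXP ⇒ V = (-4/9, 1/9)
3. R is the midpoint of ZE ⇒ R = (0, 1/2)
4. Q is the centroid of triangle VRX ⇒ Q = (-22/27, -7/54)
5. L is the midpoint of PZ ⇒ L = (1/3, 1/6)
6. Y lies on line PL with PY:YL = 2:3 ⇒ Y = (8/15, 4/15)
through X parallel to PR: direction (-2/3, 1/6); meets YQ at D = (-293/99, -301/396)
D = Y + t·(Q−Y) with t = 57/22

t = 57/22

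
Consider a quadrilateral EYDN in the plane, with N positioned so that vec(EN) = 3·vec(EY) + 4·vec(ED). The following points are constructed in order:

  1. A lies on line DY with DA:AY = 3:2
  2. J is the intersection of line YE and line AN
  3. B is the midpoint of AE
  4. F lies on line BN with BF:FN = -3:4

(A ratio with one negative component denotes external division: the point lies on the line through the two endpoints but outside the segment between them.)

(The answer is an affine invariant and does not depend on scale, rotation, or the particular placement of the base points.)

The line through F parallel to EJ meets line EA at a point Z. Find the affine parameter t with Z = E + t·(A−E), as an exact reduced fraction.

t = -28

Assign E = (0, 0), Y = (1, 0), D = (0, 1), N = (3, 4) — the answer is frame-independent, so this choice is without loss of generality.
1. A lies on line DY with DA:AY = 3:2 ⇒ A = (3/5, 2/5)
2. J is the intersection of line YE and line AN ⇒ J = (1/3, 0)
3. B is the midpoint of AE ⇒ B = (3/10, 1/5)
4. F lies on line BN with BF:FN = -3:4 ⇒ F = (-39/5, -56/5)
through F parallel to EJ: direction (1/3, 0); meets EA at Z = (-84/5, -56/5)
Z = E + t·(A−E) with t = -28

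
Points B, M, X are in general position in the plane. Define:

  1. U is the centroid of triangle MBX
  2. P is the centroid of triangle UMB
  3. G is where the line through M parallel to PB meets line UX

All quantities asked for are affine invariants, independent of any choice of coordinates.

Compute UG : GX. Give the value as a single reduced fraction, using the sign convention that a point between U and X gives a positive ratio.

Assign B = (0, 0), M = (1, 0), X = (0, 1) — the answer is frame-independent, so this choice is without loss of generality.
1. U is the centroid of triangle MBX ⇒ U = (1/3, 1/3)
2. P is the centroid of triangle UMB ⇒ P = (4/9, 1/9)
3. G is where the line through M parallel to PB meets line UX ⇒ G = (5/9, -1/9)
G = U + t·(X−U) with t = -2/3, so UG:GX = t:(1−t) = -2/3:5/3

UG:GX = -2/5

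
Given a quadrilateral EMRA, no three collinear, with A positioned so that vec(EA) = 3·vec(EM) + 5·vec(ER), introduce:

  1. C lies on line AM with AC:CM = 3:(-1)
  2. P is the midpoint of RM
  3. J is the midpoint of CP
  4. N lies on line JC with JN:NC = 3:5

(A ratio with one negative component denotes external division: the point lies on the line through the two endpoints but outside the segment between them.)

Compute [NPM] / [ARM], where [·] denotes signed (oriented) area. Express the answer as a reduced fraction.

[NPM]:[ARM] = -11/64

Set E = (0, 0), M = (1, 0), R = (0, 1), A = (3, 5); any affine frame gives the same invariant.
1. C lies on line AM with AC:CM = 3:(-1) ⇒ C = (0, -5/2)
2. P is the midpoint of RM ⇒ P = (1/2, 1/2)
3. J is the midpoint of CP ⇒ J = (1/4, -1)
4. N lies on line JC with JN:NC = 3:5 ⇒ N = (5/32, -25/16)
2·[NPM] = -77/64, 2·[ARM] = 7
[NPM]:[ARM] = -77/64:7 = -11/64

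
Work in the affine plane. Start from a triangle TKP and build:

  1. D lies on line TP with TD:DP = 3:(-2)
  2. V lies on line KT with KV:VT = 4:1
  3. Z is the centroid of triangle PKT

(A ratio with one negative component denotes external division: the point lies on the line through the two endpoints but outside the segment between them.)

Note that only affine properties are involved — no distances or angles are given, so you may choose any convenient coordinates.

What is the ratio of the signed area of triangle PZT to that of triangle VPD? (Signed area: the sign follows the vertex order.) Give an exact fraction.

Work in coordinates with T = (0, 0), K = (1, 0), P = (0, 1).
1. D lies on line TP with TD:DP = 3:(-2) ⇒ D = (0, 3)
2. V lies on line KT with KV:VT = 4:1 ⇒ V = (1/5, 0)
3. Z is the centroid of triangle PKT ⇒ Z = (1/3, 1/3)
2·[PZT] = -1/3, 2·[VPD] = -2/5
[PZT]:[VPD] = -1/3:-2/5 = 5/6

[PZT]:[VPD] = 5/6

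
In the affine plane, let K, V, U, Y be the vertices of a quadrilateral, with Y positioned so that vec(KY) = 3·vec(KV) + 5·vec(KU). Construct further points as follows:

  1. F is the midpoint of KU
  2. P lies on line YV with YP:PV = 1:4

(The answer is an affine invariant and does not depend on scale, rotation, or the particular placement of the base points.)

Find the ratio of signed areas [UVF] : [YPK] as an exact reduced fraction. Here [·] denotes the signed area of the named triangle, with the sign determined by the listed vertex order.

[UVF]:[YPK] = 1/2

Work in coordinates with K = (0, 0), V = (1, 0), U = (0, 1), Y = (3, 5).
1. F is the midpoint of KU ⇒ F = (0, 1/2)
2. P lies on line YV with YP:PV = 1:4 ⇒ P = (13/5, 4)
2·[UVF] = -1/2, 2·[YPK] = -1
[UVF]:[YPK] = -1/2:-1 = 1/2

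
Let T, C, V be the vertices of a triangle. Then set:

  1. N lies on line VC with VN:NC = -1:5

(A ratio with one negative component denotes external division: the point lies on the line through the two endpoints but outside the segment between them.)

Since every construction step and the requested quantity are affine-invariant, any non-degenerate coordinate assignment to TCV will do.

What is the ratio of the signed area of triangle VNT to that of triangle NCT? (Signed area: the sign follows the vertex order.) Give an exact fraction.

Assign T = (0, 0), C = (1, 0), V = (0, 1) — the answer is frame-independent, so this choice is without loss of generality.
1. N lies on line VC with VN:NC = -1:5 ⇒ N = (-1/4, 5/4)
2·[VNT] = 1/4, 2·[NCT] = -5/4
[VNT]:[NCT] = 1/4:-5/4 = -1/5

[VNT]:[NCT] = -1/5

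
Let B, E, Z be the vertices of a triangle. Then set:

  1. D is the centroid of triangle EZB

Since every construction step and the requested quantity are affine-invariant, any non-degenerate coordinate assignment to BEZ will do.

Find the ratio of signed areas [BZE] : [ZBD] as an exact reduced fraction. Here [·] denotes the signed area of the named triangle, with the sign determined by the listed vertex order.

Work in coordinates with B = (0, 0), E = (1, 0), Z = (0, 1).
1. D is the centroid of triangle EZB ⇒ D = (1/3, 1/3)
2·[BZE] = -1, 2·[ZBD] = 1/3
[BZE]:[ZBD] = -1:1/3 = -3

[BZE]:[ZBD] = -3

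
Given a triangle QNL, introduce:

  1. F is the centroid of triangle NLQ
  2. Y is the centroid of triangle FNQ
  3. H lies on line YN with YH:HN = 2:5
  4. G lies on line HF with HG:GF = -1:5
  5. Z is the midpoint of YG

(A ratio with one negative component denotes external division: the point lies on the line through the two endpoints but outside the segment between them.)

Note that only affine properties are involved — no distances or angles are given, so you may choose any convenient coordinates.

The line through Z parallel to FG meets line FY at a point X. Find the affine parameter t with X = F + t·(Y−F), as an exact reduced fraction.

t = 1/2

Assign Q = (0, 0), N = (1, 0), L = (0, 1) — the answer is frame-independent, so this choice is without loss of generality.
1. F is the centroid of triangle NLQ ⇒ F = (1/3, 1/3)
2. Y is the centroid of triangle FNQ ⇒ Y = (4/9, 1/9)
3. H lies on line YN with YH:HN = 2:5 ⇒ H = (38/63, 5/63)
4. G lies on line HF with HG:GF = -1:5 ⇒ G = (169/252, 1/63)
5. Z is the midpoint of YG ⇒ Z = (281/504, 4/63)
through Z parallel to FG: direction (85/252, -20/63); meets FY at X = (7/18, 2/9)
X = F + t·(Y−F) with t = 1/2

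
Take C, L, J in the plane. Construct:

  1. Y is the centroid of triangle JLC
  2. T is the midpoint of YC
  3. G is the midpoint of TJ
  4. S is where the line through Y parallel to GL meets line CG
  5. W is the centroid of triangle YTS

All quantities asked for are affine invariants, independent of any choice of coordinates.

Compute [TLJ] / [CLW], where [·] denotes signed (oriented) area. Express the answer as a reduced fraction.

Work in coordinates with C = (0, 0), L = (1, 0), J = (0, 1).
1. Y is the centroid of triangle JLC ⇒ Y = (1/3, 1/3)
2. T is the midpoint of YC ⇒ T = (1/6, 1/6)
3. G is the midpoint of TJ ⇒ G = (1/12, 7/12)
4. S is where the line through Y parallel to GL meets line CG ⇒ S = (1/14, 1/2)
5. W is the centroid of triangle YTS ⇒ W = (4/21, 1/3)
2·[TLJ] = 2/3, 2·[CLW] = 1/3
[TLJ]:[CLW] = 2/3:1/3 = 2

[TLJ]:[CLW] = 2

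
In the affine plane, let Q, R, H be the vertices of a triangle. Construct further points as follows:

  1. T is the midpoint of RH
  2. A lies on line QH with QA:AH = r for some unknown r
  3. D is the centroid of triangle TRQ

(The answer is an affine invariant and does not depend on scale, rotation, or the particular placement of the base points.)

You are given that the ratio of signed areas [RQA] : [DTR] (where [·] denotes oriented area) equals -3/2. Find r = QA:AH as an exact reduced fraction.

r = -1/5

Work in coordinates with Q = (0, 0), R = (1, 0), H = (0, 1).
1. T is the midpoint of RH ⇒ T = (1/2, 1/2)
2. With QA:AH = r, write λ = r/(r+1) so A = Q + λ·(H−Q); A is affine-linear in λ
3. D is the centroid of triangle TRQ ⇒ D = (1/2, 1/6)
Every point depending on A is an affine combination of A and λ-independent points, so each such coordinate is linear in λ; the λ² term in each signed area is a multiple of (H−Q)×(H−Q) = 0, so 2·[RQA] and 2·[DTR] are each linear in λ. Evaluating at λ=0 and λ=1:
  2·[RQA] = −λ,   2·[DTR] = -1/6
So [RQA]:[DTR] = (−λ) / (-1/6). Setting this equal to -3/2:
  −λ = -3/2·(-1/6)  ⇒  λ = -1/4
Then r = λ/(1−λ) = (-1/4)/(5/4) = -1/5. Check: with r = -1/5, A = (0, -1/4) and [RQA]:[DTR] = -3/2 as required.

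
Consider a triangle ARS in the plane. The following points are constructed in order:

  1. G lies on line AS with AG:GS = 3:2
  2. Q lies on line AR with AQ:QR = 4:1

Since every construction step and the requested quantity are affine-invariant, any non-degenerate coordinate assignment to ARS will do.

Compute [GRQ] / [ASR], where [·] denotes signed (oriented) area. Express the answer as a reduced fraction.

[GRQ]:[ASR] = 3/25

Assign A = (0, 0), R = (1, 0), S = (0, 1) — the answer is frame-independent, so this choice is without loss of generality.
1. G lies on line AS with AG:GS = 3:2 ⇒ G = (0, 3/5)
2. Q lies on line AR with AQ:QR = 4:1 ⇒ Q = (4/5, 0)
2·[GRQ] = -3/25, 2·[ASR] = -1
[GRQ]:[ASR] = -3/25:-1 = 3/25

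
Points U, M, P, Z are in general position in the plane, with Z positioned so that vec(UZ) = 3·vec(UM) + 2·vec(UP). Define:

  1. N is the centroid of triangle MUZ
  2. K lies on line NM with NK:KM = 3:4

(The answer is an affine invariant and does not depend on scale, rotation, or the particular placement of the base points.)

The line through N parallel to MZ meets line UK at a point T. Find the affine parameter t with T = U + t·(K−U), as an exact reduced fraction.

t = 14/17

Choose coordinates U = (0, 0), M = (1, 0), P = (0, 1), Z = (3, 2).
1. N is the centroid of triangle MUZ ⇒ N = (4/3, 2/3)
2. K lies on line NM with NK:KM = 3:4 ⇒ K = (25/21, 8/21)
through N parallel to MZ: direction (2, 2); meets UK at T = (50/51, 16/51)
T = U + t·(K−U) with t = 14/17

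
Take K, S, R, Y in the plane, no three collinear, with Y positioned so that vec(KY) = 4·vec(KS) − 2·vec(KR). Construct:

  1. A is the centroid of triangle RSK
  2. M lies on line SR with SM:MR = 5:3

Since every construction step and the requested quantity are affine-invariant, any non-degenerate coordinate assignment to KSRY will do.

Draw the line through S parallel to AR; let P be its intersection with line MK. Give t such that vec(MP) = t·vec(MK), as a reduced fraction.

Work in coordinates with K = (0, 0), S = (1, 0), R = (0, 1), Y = (4, -2).
1. A is the centroid of triangle RSK ⇒ A = (1/3, 1/3)
2. M lies on line SR with SM:MR = 5:3 ⇒ M = (3/8, 5/8)
through S parallel to AR: direction (-1/3, 2/3); meets MK at P = (6/11, 10/11)
P = M + t·(K−M) with t = -5/11

t = -5/11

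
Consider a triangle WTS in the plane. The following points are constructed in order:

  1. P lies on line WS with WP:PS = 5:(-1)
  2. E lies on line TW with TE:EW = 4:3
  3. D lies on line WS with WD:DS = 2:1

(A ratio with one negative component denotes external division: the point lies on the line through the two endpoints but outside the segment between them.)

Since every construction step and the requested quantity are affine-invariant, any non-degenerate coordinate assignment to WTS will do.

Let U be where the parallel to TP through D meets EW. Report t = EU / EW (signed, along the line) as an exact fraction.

Choose coordinates W = (0, 0), T = (1, 0), S = (0, 1).
1. P lies on line WS with WP:PS = 5:(-1) ⇒ P = (0, 5/4)
2. E lies on line TW with TE:EW = 4:3 ⇒ E = (3/7, 0)
3. D lies on line WS with WD:DS = 2:1 ⇒ D = (0, 2/3)
through D parallel to TP: direction (-1, 5/4); meets EW at U = (8/15, 0)
U = E + t·(W−E) with t = -11/45

t = -11/45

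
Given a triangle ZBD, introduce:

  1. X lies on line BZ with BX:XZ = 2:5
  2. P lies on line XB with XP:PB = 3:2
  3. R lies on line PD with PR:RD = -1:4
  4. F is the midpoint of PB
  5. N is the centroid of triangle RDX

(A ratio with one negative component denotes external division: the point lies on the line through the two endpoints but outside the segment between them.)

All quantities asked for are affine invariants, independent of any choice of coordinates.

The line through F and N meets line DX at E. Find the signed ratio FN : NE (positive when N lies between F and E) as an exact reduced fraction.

Choose coordinates Z = (0, 0), B = (1, 0), D = (0, 1).
1. X lies on line BZ with BX:XZ = 2:5 ⇒ X = (5/7, 0)
2. P lies on line XB with XP:PB = 3:2 ⇒ P = (31/35, 0)
3. R lies on line PD with PR:RD = -1:4 ⇒ R = (124/105, -1/3)
4. F is the midpoint of PB ⇒ F = (33/35, 0)
5. N is the centroid of triangle RDX ⇒ N = (199/315, 2/9)
line FN meets DX at E = (10/21, 1/3)
N = F + t·(E−F) with t = 2/3, so FN:NE = 2/3:1/3

FN:NE = 2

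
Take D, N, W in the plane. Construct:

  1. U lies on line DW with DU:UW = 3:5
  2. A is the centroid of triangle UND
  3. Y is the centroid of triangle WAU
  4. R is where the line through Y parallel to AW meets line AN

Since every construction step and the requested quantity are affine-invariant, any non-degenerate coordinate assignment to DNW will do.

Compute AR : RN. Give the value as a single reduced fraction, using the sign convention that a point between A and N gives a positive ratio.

Work in coordinates with D = (0, 0), N = (1, 0), W = (0, 1).
1. U lies on line DW with DU:UW = 3:5 ⇒ U = (0, 3/8)
2. A is the centroid of triangle UND ⇒ A = (1/3, 1/8)
3. Y is the centroid of triangle WAU ⇒ Y = (1/9, 1/2)
4. R is where the line through Y parallel to AW meets line AN ⇒ R = (29/117, 11/78)
R = A + t·(N−A) with t = -5/39, so AR:RN = t:(1−t) = -5/39:44/39

AR:RN = -5/44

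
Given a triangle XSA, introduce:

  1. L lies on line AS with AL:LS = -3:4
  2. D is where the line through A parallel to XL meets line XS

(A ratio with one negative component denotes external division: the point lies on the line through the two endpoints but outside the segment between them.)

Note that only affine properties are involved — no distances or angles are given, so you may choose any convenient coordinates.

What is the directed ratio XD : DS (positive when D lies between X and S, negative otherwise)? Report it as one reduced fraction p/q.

Assign X = (0, 0), S = (1, 0), A = (0, 1) — the answer is frame-independent, so this choice is without loss of generality.
1. L lies on line AS with AL:LS = -3:4 ⇒ L = (-3, 4)
2. D is where the line through A parallel to XL meets line XS ⇒ D = (3/4, 0)
D = X + t·(S−X) with t = 3/4, so XD:DS = t:(1−t) = 3/4:1/4

XD:DS = 3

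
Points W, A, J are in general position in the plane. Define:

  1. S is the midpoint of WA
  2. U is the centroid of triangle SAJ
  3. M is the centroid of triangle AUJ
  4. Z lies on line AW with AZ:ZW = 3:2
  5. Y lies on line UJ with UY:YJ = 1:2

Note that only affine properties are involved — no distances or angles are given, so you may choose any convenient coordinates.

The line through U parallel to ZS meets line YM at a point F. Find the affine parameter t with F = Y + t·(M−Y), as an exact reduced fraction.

Assign W = (0, 0), A = (1, 0), J = (0, 1) — the answer is frame-independent, so this choice is without loss of generality.
1. S is the midpoint of WA ⇒ S = (1/2, 0)
2. U is the centroid of triangle SAJ ⇒ U = (1/2, 1/3)
3. M is the centroid of triangle AUJ ⇒ M = (1/2, 4/9)
4. Z lies on line AW with AZ:ZW = 3:2 ⇒ Z = (2/5, 0)
5. Y lies on line UJ with UY:YJ = 1:2 ⇒ Y = (1/3, 5/9)
through U parallel to ZS: direction (1/10, 0); meets YM at F = (2/3, 1/3)
F = Y + t·(M−Y) with t = 2

t = 2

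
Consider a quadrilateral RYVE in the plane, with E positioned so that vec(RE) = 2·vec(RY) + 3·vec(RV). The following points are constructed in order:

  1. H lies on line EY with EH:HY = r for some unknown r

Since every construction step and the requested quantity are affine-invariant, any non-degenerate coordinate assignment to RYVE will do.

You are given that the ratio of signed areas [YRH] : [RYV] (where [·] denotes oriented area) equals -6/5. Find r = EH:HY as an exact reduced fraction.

r = 3/2

Work in coordinates with R = (0, 0), Y = (1, 0), V = (0, 1), E = (2, 3).
1. With EH:HY = r, write λ = r/(r+1) so H = E + λ·(Y−E); H is affine-linear in λ
Every point depending on H is an affine combination of H and λ-independent points, so each such coordinate is linear in λ; the λ² term in each signed area is a multiple of (Y−E)×(Y−E) = 0, so 2·[YRH] and 2·[RYV] are each linear in λ. Evaluating at λ=0 and λ=1:
  2·[YRH] = 3·λ − 3,   2·[RYV] = 1
So [YRH]:[RYV] = (3·λ − 3) / (1). Setting this equal to -6/5:
  3·λ − 3 = -6/5·(1)  ⇒  λ = 3/5
Then r = λ/(1−λ) = (3/5)/(2/5) = 3/2. Check: with r = 3/2, H = (7/5, 6/5) and [YRH]:[RYV] = -6/5 as required.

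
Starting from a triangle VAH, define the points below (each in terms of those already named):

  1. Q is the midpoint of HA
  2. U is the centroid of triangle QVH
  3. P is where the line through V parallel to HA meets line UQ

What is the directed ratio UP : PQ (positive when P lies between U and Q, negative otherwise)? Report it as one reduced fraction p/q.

Assign V = (0, 0), A = (1, 0), H = (0, 1) — the answer is frame-independent, so this choice is without loss of generality.
1. Q is the midpoint of HA ⇒ Q = (1/2, 1/2)
2. U is the centroid of triangle QVH ⇒ U = (1/6, 1/2)
3. P is where the line through V parallel to HA meets line UQ ⇒ P = (-1/2, 1/2)
P = U + t·(Q−U) with t = -2, so UP:PQ = t:(1−t) = -2:3

UP:PQ = -2/3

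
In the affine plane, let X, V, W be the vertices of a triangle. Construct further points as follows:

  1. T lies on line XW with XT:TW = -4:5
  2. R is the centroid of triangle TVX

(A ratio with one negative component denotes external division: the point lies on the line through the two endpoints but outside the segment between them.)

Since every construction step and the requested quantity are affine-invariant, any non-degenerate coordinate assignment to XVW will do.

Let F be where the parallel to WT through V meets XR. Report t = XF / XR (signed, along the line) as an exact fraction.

t = 3

Assign X = (0, 0), V = (1, 0), W = (0, 1) — the answer is frame-independent, so this choice is without loss of generality.
1. T lies on line XW with XT:TW = -4:5 ⇒ T = (0, -4)
2. R is the centroid of triangle TVX ⇒ R = (1/3, -4/3)
through V parallel to WT: direction (0, -5); meets XR at F = (1, -4)
F = X + t·(R−X) with t = 3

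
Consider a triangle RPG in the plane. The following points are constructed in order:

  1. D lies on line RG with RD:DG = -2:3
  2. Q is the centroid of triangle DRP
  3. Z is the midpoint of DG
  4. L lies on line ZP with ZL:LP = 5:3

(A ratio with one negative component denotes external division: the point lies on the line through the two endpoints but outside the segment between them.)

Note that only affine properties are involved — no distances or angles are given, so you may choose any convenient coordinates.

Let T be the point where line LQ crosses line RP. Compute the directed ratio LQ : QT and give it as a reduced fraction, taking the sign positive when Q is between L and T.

LQ:QT = -23/32

Choose coordinates R = (0, 0), P = (1, 0), G = (0, 1).
1. D lies on line RG with RD:DG = -2:3 ⇒ D = (0, -2)
2. Q is the centroid of triangle DRP ⇒ Q = (1/3, -2/3)
3. Z is the midpoint of DG ⇒ Z = (0, -1/2)
4. L lies on line ZP with ZL:LP = 5:3 ⇒ L = (5/8, -3/16)
line LQ meets RP at T = (17/23, 0)
Q = L + t·(T−L) with t = -23/9, so LQ:QT = -23/9:32/9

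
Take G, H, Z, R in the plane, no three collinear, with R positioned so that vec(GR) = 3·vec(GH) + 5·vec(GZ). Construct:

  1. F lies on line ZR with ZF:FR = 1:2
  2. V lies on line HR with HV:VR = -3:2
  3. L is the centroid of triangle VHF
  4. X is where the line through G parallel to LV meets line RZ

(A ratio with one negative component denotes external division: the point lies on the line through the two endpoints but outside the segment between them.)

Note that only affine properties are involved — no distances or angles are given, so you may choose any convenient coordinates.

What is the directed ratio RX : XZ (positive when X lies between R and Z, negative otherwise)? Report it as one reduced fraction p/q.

RX:XZ = 23/12

Work in coordinates with G = (0, 0), H = (1, 0), Z = (0, 1), R = (3, 5).
1. F lies on line ZR with ZF:FR = 1:2 ⇒ F = (1, 7/3)
2. V lies on line HR with HV:VR = -3:2 ⇒ V = (7, 15)
3. L is the centroid of triangle VHF ⇒ L = (3, 52/9)
4. X is where the line through G parallel to LV meets line RZ ⇒ X = (36/35, 83/35)
X = R + t·(Z−R) with t = 23/35, so RX:XZ = t:(1−t) = 23/35:12/35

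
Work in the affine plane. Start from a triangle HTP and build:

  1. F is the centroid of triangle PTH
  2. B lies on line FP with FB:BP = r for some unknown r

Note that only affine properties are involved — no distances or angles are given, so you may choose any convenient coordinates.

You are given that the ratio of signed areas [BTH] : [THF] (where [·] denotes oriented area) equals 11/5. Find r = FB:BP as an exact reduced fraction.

Assign H = (0, 0), T = (1, 0), P = (0, 1) — the answer is frame-independent, so this choice is without loss of generality.
1. F is the centroid of triangle PTH ⇒ F = (1/3, 1/3)
2. With FB:BP = r, write λ = r/(r+1) so B = F + λ·(P−F); B is affine-linear in λ
Every point depending on B is an affine combination of B and λ-independent points, so each such coordinate is linear in λ; the λ² term in each signed area is a multiple of (P−F)×(P−F) = 0, so 2·[BTH] and 2·[THF] are each linear in λ. Evaluating at λ=0 and λ=1:
  2·[BTH] = -2/3·λ − 1/3,   2·[THF] = -1/3
So [BTH]:[THF] = (-2/3·λ − 1/3) / (-1/3). Setting this equal to 11/5:
  -2/3·λ − 1/3 = 11/5·(-1/3)  ⇒  λ = 3/5
Then r = λ/(1−λ) = (3/5)/(2/5) = 3/2. Check: with r = 3/2, B = (2/15, 11/15) and [BTH]:[THF] = 11/5 as required.

r = 3/2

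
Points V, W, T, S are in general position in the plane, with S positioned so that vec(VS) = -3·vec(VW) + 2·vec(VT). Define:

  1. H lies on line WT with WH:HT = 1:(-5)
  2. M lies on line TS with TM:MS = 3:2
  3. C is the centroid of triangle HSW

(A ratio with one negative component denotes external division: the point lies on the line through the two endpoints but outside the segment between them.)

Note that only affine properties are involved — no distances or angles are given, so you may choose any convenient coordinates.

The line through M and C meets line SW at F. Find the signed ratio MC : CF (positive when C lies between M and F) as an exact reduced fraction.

MC:CF = -29/5

Set V = (0, 0), W = (1, 0), T = (0, 1), S = (-3, 2); any affine frame gives the same invariant.
1. H lies on line WT with WH:HT = 1:(-5) ⇒ H = (5/4, -1/4)
2. M lies on line TS with TM:MS = 3:2 ⇒ M = (-9/5, 8/5)
3. C is the centroid of triangle HSW ⇒ C = (-1/4, 7/12)
line MC meets SW at F = (-15/29, 22/29)
C = M + t·(F−M) with t = 29/24, so MC:CF = 29/24:-5/24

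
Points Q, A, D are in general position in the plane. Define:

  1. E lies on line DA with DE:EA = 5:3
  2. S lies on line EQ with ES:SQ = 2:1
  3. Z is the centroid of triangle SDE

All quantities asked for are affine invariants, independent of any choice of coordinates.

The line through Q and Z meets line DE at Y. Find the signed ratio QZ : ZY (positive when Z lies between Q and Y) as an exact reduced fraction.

Work in coordinates with Q = (0, 0), A = (1, 0), D = (0, 1).
1. E lies on line DA with DE:EA = 5:3 ⇒ E = (5/8, 3/8)
2. S lies on line EQ with ES:SQ = 2:1 ⇒ S = (5/24, 1/8)
3. Z is the centroid of triangle SDE ⇒ Z = (5/18, 1/2)
line QZ meets DE at Y = (5/14, 9/14)
Z = Q + t·(Y−Q) with t = 7/9, so QZ:ZY = 7/9:2/9

QZ:ZY = 7/2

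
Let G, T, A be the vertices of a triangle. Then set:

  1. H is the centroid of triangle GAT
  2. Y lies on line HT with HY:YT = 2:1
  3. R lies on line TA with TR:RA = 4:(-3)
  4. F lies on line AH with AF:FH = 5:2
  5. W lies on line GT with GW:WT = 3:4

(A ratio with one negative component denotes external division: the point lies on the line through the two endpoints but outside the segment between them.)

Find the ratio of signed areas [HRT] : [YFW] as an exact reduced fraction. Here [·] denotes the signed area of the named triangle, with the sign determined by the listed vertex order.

[HRT]:[YFW] = -98/15

Set G = (0, 0), T = (1, 0), A = (0, 1); any affine frame gives the same invariant.
1. H is the centroid of triangle GAT ⇒ H = (1/3, 1/3)
2. Y lies on line HT with HY:YT = 2:1 ⇒ Y = (7/9, 1/9)
3. R lies on line TA with TR:RA = 4:(-3) ⇒ R = (-3, 4)
4. F lies on line AH with AF:FH = 5:2 ⇒ F = (5/21, 11/21)
5. W lies on line GT with GW:WT = 3:4 ⇒ W = (3/7, 0)
2·[HRT] = -4/3, 2·[YFW] = 10/49
[HRT]:[YFW] = -4/3:10/49 = -98/15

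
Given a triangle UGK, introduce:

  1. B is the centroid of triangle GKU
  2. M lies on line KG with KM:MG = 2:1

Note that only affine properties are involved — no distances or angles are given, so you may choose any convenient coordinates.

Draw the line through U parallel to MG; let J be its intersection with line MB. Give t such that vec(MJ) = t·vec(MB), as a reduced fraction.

Assign U = (0, 0), G = (1, 0), K = (0, 1) — the answer is frame-independent, so this choice is without loss of generality.
1. B is the centroid of triangle GKU ⇒ B = (1/3, 1/3)
2. M lies on line KG with KM:MG = 2:1 ⇒ M = (2/3, 1/3)
through U parallel to MG: direction (1/3, -1/3); meets MB at J = (-1/3, 1/3)
J = M + t·(B−M) with t = 3

t = 3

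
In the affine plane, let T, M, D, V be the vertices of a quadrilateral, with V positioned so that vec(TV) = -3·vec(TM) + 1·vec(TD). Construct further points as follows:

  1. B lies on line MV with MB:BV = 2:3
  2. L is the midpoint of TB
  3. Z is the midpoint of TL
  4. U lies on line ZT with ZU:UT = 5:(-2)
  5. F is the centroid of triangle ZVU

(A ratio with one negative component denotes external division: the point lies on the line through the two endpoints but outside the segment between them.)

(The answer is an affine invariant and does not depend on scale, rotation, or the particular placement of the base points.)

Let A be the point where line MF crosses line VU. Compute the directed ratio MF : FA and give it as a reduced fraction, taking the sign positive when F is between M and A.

Work in coordinates with T = (0, 0), M = (1, 0), D = (0, 1), V = (-3, 1).
1. B lies on line MV with MB:BV = 2:3 ⇒ B = (-3/5, 2/5)
2. L is the midpoint of TB ⇒ L = (-3/10, 1/5)
3. Z is the midpoint of TL ⇒ Z = (-3/20, 1/10)
4. U lies on line ZT with ZU:UT = 5:(-2) ⇒ U = (1/10, -1/15)
5. F is the centroid of triangle ZVU ⇒ F = (-61/60, 31/90)
line MF meets VU at A = (-457/390, 217/585)
F = M + t·(A−M) with t = 13/14, so MF:FA = 13/14:1/14

MF:FA = 13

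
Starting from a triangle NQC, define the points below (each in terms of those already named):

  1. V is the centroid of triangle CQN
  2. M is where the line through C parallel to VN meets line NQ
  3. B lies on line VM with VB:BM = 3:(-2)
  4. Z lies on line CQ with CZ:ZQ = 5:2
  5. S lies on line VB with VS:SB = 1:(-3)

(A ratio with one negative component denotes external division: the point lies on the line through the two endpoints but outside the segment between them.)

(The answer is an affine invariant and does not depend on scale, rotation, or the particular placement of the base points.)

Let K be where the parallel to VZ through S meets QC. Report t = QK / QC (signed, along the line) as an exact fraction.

t = 8/7

Choose coordinates N = (0, 0), Q = (1, 0), C = (0, 1).
1. V is the centroid of triangle CQN ⇒ V = (1/3, 1/3)
2. M is where the line through C parallel to VN meets line NQ ⇒ M = (-1, 0)
3. B lies on line VM with VB:BM = 3:(-2) ⇒ B = (-11/3, -2/3)
4. Z lies on line CQ with CZ:ZQ = 5:2 ⇒ Z = (5/7, 2/7)
5. S lies on line VB with VS:SB = 1:(-3) ⇒ S = (7/3, 5/6)
through S parallel to VZ: direction (8/21, -1/21); meets QC at K = (-1/7, 8/7)
K = Q + t·(C−Q) with t = 8/7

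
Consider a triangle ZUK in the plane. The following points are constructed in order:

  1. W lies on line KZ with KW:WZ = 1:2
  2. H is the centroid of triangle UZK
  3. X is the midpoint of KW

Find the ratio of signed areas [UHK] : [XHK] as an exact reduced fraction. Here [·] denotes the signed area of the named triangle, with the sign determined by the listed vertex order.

[UHK]:[XHK] = -6

Work in coordinates with Z = (0, 0), U = (1, 0), K = (0, 1).
1. W lies on line KZ with KW:WZ = 1:2 ⇒ W = (0, 2/3)
2. H is the centroid of triangle UZK ⇒ H = (1/3, 1/3)
3. X is the midpoint of KW ⇒ X = (0, 5/6)
2·[UHK] = -1/3, 2·[XHK] = 1/18
[UHK]:[XHK] = -1/3:1/18 = -6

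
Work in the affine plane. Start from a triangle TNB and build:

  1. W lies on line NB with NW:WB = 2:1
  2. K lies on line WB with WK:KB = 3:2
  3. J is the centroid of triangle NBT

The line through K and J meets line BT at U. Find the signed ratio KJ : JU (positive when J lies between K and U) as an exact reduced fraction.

KJ:JU = -3/5

Assign T = (0, 0), N = (1, 0), B = (0, 1) — the answer is frame-independent, so this choice is without loss of generality.
1. W lies on line NB with NW:WB = 2:1 ⇒ W = (1/3, 2/3)
2. K lies on line WB with WK:KB = 3:2 ⇒ K = (2/15, 13/15)
3. J is the centroid of triangle NBT ⇒ J = (1/3, 1/3)
line KJ meets BT at U = (0, 11/9)
J = K + t·(U−K) with t = -3/2, so KJ:JU = -3/2:5/2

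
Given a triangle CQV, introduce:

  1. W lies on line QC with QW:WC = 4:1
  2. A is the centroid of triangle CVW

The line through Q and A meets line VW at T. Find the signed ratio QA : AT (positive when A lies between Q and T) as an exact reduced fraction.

Work in coordinates with C = (0, 0), Q = (1, 0), V = (0, 1).
1. W lies on line QC with QW:WC = 4:1 ⇒ W = (1/5, 0)
2. A is the centroid of triangle CVW ⇒ A = (1/15, 1/3)
line QA meets VW at T = (9/65, 4/13)
A = Q + t·(T−Q) with t = 13/12, so QA:AT = 13/12:-1/12

QA:AT = -13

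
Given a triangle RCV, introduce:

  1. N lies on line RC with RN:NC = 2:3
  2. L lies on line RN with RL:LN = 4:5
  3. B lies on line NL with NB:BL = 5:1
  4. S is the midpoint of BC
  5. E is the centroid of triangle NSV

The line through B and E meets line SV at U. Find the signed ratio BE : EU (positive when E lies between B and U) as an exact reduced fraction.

BE:EU = 131/28

Set R = (0, 0), C = (1, 0), V = (0, 1); any affine frame gives the same invariant.
1. N lies on line RC with RN:NC = 2:3 ⇒ N = (2/5, 0)
2. L lies on line RN with RL:LN = 4:5 ⇒ L = (8/45, 0)
3. B lies on line NL with NB:BL = 5:1 ⇒ B = (29/135, 0)
4. S is the midpoint of BC ⇒ S = (82/135, 0)
5. E is the centroid of triangle NSV ⇒ E = (136/405, 1/3)
line BE meets SV at U = (2132/5895, 53/131)
E = B + t·(U−B) with t = 131/159, so BE:EU = 131/159:28/159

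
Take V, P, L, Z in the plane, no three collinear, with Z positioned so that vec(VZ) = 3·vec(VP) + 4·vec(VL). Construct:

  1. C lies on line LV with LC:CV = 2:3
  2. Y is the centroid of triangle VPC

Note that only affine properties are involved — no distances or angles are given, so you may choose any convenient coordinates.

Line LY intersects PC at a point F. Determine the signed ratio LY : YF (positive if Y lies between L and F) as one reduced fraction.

LY:YF = -3

Choose coordinates V = (0, 0), P = (1, 0), L = (0, 1), Z = (3, 4).
1. C lies on line LV with LC:CV = 2:3 ⇒ C = (0, 3/5)
2. Y is the centroid of triangle VPC ⇒ Y = (1/3, 1/5)
line LY meets PC at F = (2/9, 7/15)
Y = L + t·(F−L) with t = 3/2, so LY:YF = 3/2:-1/2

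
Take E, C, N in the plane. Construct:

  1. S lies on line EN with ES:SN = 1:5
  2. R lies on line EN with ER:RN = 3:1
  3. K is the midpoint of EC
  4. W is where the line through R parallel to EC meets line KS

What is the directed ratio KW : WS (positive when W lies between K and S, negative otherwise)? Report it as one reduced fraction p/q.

Assign E = (0, 0), C = (1, 0), N = (0, 1) — the answer is frame-independent, so this choice is without loss of generality.
1. S lies on line EN with ES:SN = 1:5 ⇒ S = (0, 1/6)
2. R lies on line EN with ER:RN = 3:1 ⇒ R = (0, 3/4)
3. K is the midpoint of EC ⇒ K = (1/2, 0)
4. W is where the line through R parallel to EC meets line KS ⇒ W = (-7/4, 3/4)
W = K + t·(S−K) with t = 9/2, so KW:WS = t:(1−t) = 9/2:-7/2

KW:WS = -9/7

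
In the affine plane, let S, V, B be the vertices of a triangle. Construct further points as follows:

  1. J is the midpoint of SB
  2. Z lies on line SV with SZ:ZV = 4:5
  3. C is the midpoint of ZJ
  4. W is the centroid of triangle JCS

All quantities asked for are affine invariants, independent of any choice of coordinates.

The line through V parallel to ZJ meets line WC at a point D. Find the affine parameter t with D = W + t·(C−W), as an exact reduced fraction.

t = 19/4

Set S = (0, 0), V = (1, 0), B = (0, 1); any affine frame gives the same invariant.
1. J is the midpoint of SB ⇒ J = (0, 1/2)
2. Z lies on line SV with SZ:ZV = 4:5 ⇒ Z = (4/9, 0)
3. C is the midpoint of ZJ ⇒ C = (2/9, 1/4)
4. W is the centroid of triangle JCS ⇒ W = (2/27, 1/4)
through V parallel to ZJ: direction (-4/9, 1/2); meets WC at D = (7/9, 1/4)
D = W + t·(C−W) with t = 19/4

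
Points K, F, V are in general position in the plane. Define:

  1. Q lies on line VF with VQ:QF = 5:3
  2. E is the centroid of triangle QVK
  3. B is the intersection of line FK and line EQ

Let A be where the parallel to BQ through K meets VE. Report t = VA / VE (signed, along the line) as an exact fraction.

t = 2

Work in coordinates with K = (0, 0), F = (1, 0), V = (0, 1).
1. Q lies on line VF with VQ:QF = 5:3 ⇒ Q = (5/8, 3/8)
2. E is the centroid of triangle QVK ⇒ E = (5/24, 11/24)
3. B is the intersection of line FK and line EQ ⇒ B = (5/2, 0)
through K parallel to BQ: direction (-15/8, 3/8); meets VE at A = (5/12, -1/12)
A = V + t·(E−V) with t = 2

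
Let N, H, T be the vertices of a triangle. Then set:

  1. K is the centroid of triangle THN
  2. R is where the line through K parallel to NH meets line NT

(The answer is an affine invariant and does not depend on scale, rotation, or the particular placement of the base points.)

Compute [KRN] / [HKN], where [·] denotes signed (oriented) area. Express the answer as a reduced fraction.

Choose coordinates N = (0, 0), H = (1, 0), T = (0, 1).
1. K is the centroid of triangle THN ⇒ K = (1/3, 1/3)
2. R is where the line through K parallel to NH meets line NT ⇒ R = (0, 1/3)
2·[KRN] = 1/9, 2·[HKN] = 1/3
[KRN]:[HKN] = 1/9:1/3 = 1/3

[KRN]:[HKN] = 1/3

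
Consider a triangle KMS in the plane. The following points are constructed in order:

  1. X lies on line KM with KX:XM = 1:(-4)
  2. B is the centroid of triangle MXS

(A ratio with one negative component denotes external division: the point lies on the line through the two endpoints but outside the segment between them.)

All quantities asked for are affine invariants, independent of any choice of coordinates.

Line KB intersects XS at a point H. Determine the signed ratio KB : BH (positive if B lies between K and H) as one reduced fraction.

KB:BH = -1/4

Choose coordinates K = (0, 0), M = (1, 0), S = (0, 1).
1. X lies on line KM with KX:XM = 1:(-4) ⇒ X = (-1/3, 0)
2. B is the centroid of triangle MXS ⇒ B = (2/9, 1/3)
line KB meets XS at H = (-2/3, -1)
B = K + t·(H−K) with t = -1/3, so KB:BH = -1/3:4/3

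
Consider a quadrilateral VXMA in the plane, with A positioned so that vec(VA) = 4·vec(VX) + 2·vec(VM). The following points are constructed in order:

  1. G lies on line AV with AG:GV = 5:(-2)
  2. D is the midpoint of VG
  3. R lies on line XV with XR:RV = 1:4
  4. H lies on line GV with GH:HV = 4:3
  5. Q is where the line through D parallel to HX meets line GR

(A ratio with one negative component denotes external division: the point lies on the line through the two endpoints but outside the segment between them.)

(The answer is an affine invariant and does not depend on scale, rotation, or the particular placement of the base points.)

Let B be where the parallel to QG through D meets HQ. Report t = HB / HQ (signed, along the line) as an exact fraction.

t = 1/8

Choose coordinates V = (0, 0), X = (1, 0), M = (0, 1), A = (4, 2).
1. G lies on line AV with AG:GV = 5:(-2) ⇒ G = (-8/3, -4/3)
2. D is the midpoint of VG ⇒ D = (-4/3, -2/3)
3. R lies on line XV with XR:RV = 1:4 ⇒ R = (4/5, 0)
4. H lies on line GV with GH:HV = 4:3 ⇒ H = (-8/7, -4/7)
5. Q is where the line through D parallel to HX meets line GR ⇒ Q = (-2/69, -22/69)
through D parallel to QG: direction (-182/69, -70/69); meets HQ at B = (-277/276, -149/276)
B = H + t·(Q−H) with t = 1/8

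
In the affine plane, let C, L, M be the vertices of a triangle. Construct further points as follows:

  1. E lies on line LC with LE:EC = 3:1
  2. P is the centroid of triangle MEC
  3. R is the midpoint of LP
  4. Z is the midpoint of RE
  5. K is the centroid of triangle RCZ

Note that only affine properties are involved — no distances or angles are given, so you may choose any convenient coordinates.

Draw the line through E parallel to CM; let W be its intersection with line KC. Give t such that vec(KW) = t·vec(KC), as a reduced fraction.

t = 1/5

Choose coordinates C = (0, 0), L = (1, 0), M = (0, 1).
1. E lies on line LC with LE:EC = 3:1 ⇒ E = (1/4, 0)
2. P is the centroid of triangle MEC ⇒ P = (1/12, 1/3)
3. R is the midpoint of LP ⇒ R = (13/24, 1/6)
4. Z is the midpoint of RE ⇒ Z = (19/48, 1/12)
5. K is the centroid of triangle RCZ ⇒ K = (5/16, 1/12)
through E parallel to CM: direction (0, 1); meets KC at W = (1/4, 1/15)
W = K + t·(C−K) with t = 1/5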